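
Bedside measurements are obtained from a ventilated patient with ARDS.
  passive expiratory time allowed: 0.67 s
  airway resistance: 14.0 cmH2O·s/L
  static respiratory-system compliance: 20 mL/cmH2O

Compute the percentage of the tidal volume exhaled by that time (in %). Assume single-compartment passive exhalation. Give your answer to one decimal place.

90.9

τ = R × C = 14.0 × 20 mL/cmH2O = 14.0 × 0.020 L/cmH2O = 0.28 s.
Passive exhalation: V(t)/V₀ = e^(−t/τ) = e^(−0.67/0.28) = 0.09137.
Fraction exhaled = 1 − 0.09137 = 0.9086 → 90.86%.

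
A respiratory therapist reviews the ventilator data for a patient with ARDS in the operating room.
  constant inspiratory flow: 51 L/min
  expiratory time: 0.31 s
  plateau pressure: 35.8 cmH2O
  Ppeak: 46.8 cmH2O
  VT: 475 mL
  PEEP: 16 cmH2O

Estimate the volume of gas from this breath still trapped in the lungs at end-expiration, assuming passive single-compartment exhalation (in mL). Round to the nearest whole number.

Flow: 51 L/min ÷ 60 = 0.85 L/s.
R = (PIP − Pplat)/V̇ = (46.8 − 35.8) / 0.85 = 11.0/0.85 = 12.941 cmH2O·s/L.
C = Vt/(Pplat − PEEP) = 475.0 / (35.8 − 16) = 475.0/19.8 = 23.99 mL/cmH2O.
τ = R × C = 12.941 × 0.02399 L/cmH2O = 0.3105 s.
Fraction remaining = e^(−Te/τ) = e^(−0.31/0.3105) = 0.3685.
Trapped volume = 475.0 × 0.3685 = 175.04 mL.

175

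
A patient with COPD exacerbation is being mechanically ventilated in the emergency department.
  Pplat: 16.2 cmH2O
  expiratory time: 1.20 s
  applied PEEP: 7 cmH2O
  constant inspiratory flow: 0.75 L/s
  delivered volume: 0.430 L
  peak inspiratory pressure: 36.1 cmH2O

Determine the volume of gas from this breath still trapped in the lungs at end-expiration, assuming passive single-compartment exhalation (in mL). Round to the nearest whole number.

163

R = (PIP − Pplat)/V̇ = (36.1 − 16.2) / 0.75 = 19.9/0.75 = 26.533 cmH2O·s/L.
C = Vt/(Pplat − PEEP) = 430.0 / (16.2 − 7) = 430.0/9.2 = 46.739 mL/cmH2O.
τ = R × C = 26.533 × 0.04674 L/cmH2O = 1.24 s.
Fraction remaining = e^(−Te/τ) = e^(−1.20/1.24) = 0.3799.
Trapped volume = 430.0 × 0.3799 = 163.36 mL.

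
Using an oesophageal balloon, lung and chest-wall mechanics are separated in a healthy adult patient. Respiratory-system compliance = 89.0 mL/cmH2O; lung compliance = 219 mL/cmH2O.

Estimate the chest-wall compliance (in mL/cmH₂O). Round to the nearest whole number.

150

1/Ccw = 1/Crs − 1/CL.
1/Ccw = 1/89.0 − 1/219 = 0.00667.
Ccw = 149.93 mL/cmH2O.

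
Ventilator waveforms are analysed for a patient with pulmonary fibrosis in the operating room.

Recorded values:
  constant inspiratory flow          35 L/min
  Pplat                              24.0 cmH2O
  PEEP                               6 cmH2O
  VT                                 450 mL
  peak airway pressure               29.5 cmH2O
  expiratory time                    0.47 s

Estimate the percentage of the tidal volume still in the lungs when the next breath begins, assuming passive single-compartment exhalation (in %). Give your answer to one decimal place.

13.6

Flow: 35 L/min ÷ 60 = 0.5833 L/s.
R = (PIP − Pplat)/V̇ = (29.5 − 24.0) / 0.5833 = 5.5/0.5833 = 9.429 cmH2O·s/L.
C = Vt/(Pplat − PEEP) = 450.0 / (24.0 − 6) = 450.0/18.0 = 25.0 mL/cmH2O.
τ = R × C = 9.429 × 0.025 L/cmH2O = 0.2357 s.
Fraction remaining at end-expiration = e^(−Te/τ) = e^(−0.47/0.2357) = 0.1361 → 13.61%.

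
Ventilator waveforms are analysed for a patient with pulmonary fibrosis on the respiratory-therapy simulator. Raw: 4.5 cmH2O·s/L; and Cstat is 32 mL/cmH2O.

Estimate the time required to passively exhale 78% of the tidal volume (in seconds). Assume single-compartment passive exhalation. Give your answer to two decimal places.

τ = R × C = 4.5 × 32 mL/cmH2O = 4.5 × 0.032 L/cmH2O = 0.144 s.
Exhaled fraction f = 1 − e^(−t/τ) → t = −τ·ln(1 − f) = −0.144·ln(0.22) = 0.218 s.

0.22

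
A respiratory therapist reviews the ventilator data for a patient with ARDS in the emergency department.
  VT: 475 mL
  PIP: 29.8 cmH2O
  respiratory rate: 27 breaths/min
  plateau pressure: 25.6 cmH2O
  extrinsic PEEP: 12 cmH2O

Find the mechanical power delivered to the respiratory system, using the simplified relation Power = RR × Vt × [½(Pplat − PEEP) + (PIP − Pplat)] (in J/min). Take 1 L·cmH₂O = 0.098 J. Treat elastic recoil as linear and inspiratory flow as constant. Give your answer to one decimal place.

13.8

Per-breath work = Vt × [½(Pplat−PEEP) + (PIP−Pplat)] = 0.475 × [0.5×13.6 + 4.2] = 0.475 × 11.0 = 5.225 L·cmH2O.
Power = 27 × 5.225 = 141.08 L·cmH2O/min.
× 0.098 J/(L·cmH2O) → 13.826 J/min.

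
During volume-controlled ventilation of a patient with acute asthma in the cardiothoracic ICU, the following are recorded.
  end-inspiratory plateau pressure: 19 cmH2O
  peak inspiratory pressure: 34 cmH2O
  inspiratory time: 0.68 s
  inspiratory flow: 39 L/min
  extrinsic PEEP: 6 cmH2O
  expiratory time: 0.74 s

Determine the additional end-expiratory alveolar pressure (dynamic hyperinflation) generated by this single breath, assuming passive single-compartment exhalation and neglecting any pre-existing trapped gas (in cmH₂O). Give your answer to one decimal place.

Flow: 39 L/min ÷ 60 = 0.65 L/s.
Vt = flow × Ti = 0.65 L/s × 0.68 s × 1000 mL/L = 442.0 mL.
R = (PIP − Pplat)/V̇ = (34 − 19) / 0.65 = 15.0/0.65 = 23.077 cmH2O·s/L.
C = Vt/(Pplat − PEEP) = 442.0 / (19 − 6) = 442.0/13.0 = 34.0 mL/cmH2O.
τ = R × C = 23.077 × 0.034 L/cmH2O = 0.7846 s.
Fraction remaining = e^(−Te/τ) = e^(−0.74/0.7846) = 0.3894; trapped volume = 442.0 × 0.3894 = 172.11 mL.
Additional alveolar pressure from trapping ≈ V_trapped / C = 172.11 / 34.0 = 5.062 cmH2O.

5.1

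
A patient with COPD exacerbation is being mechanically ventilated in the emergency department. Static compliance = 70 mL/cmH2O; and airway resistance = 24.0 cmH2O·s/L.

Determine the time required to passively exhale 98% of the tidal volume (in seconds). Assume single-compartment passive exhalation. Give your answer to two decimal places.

τ = R × C = 24.0 × 70 mL/cmH2O = 24.0 × 0.070 L/cmH2O = 1.68 s.
Exhaled fraction f = 1 − e^(−t/τ) → t = −τ·ln(1 − f) = −1.68·ln(0.02) = 6.572 s.

6.57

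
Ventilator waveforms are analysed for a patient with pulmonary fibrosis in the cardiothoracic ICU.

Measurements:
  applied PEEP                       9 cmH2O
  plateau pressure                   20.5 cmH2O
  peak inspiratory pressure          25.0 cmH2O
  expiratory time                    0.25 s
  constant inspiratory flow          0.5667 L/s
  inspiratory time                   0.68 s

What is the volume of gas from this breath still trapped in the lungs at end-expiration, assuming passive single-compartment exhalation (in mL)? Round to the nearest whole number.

Vt = flow × Ti = 0.5667 L/s × 0.68 s × 1000 mL/L = 385.36 mL.
R = (PIP − Pplat)/V̇ = (25.0 − 20.5) / 0.5667 = 4.5/0.5667 = 7.941 cmH2O·s/L.
C = Vt/(Pplat − PEEP) = 385.36 / (20.5 − 9) = 385.36/11.5 = 33.51 mL/cmH2O.
τ = R × C = 7.941 × 0.03351 L/cmH2O = 0.2661 s.
Fraction remaining = e^(−Te/τ) = e^(−0.25/0.2661) = 0.3908.
Trapped volume = 385.36 × 0.3908 = 150.6 mL.

151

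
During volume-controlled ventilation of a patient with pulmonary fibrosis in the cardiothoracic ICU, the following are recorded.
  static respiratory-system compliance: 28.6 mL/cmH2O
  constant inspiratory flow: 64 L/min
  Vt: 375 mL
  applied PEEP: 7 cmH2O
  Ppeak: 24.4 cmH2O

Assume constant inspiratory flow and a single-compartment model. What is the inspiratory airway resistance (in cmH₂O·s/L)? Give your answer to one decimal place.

Flow: 64 L/min ÷ 60 = 1.0667 L/s.
Equation of motion (constant flow): PIP = Vt/C + R·V̇ + PEEP.
R·V̇ = PIP − Vt/C − PEEP = 24.4 − 375/28.6 − 7 = 24.4 − 13.112 − 7 = 4.288 cmH2O.
R = 4.288 / 1.0667 = 4.02 cmH2O·s/L.

4.0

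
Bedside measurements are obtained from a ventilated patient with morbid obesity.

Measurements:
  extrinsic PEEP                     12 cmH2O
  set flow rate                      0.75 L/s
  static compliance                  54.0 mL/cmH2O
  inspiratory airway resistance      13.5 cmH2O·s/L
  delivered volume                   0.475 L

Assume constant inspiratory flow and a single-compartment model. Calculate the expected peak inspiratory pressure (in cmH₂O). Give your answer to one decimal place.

30.9

Equation of motion (constant flow): PIP = Vt/C + R·V̇ + PEEP.
PIP = 475/54.0 + 13.5×0.75 + 12 = 8.796 + 10.125 + 12 = 30.921 cmH2O.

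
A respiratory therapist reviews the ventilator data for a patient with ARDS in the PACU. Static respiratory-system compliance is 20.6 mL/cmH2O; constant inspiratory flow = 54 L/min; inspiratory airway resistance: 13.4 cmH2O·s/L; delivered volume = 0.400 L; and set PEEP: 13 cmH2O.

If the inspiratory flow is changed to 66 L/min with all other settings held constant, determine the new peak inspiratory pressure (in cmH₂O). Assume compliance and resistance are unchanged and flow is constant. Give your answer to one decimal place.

Flow: 54 L/min ÷ 60 = 0.9 L/s.
New flow: 66 L/min ÷ 60 = 1.1 L/s.
PIP = Vt/C + R·V̇ + PEEP (constant-flow equation of motion).
Only the resistive term changes: ΔPIP = R × ΔV̇ = 13.4 × (1.1 − 0.9) = 13.4 × 0.2 = 2.68 cmH2O.
Original PIP = 400/20.6 + 13.4×0.9 + 13 = 44.477 cmH2O; new PIP = 44.477 + (2.68) = 47.157 cmH2O.

47.2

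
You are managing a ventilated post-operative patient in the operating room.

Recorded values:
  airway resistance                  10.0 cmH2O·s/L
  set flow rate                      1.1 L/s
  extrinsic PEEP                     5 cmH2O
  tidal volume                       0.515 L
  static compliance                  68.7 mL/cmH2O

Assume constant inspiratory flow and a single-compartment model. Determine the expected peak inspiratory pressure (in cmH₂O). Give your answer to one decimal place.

23.5

Equation of motion (constant flow): PIP = Vt/C + R·V̇ + PEEP.
PIP = 515/68.7 + 10.0×1.1 + 5 = 7.496 + 11.0 + 5 = 23.496 cmH2O.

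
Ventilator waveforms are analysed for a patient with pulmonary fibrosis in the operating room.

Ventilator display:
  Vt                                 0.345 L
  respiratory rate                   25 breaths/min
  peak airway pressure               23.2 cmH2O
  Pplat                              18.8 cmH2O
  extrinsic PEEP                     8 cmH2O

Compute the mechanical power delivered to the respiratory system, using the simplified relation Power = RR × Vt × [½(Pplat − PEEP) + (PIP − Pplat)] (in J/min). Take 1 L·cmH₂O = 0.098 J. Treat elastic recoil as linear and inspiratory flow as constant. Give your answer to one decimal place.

8.3

Per-breath work = Vt × [½(Pplat−PEEP) + (PIP−Pplat)] = 0.345 × [0.5×10.8 + 4.4] = 0.345 × 9.8 = 3.381 L·cmH2O.
Power = 25 × 3.381 = 84.525 L·cmH2O/min.
× 0.098 J/(L·cmH2O) → 8.283 J/min.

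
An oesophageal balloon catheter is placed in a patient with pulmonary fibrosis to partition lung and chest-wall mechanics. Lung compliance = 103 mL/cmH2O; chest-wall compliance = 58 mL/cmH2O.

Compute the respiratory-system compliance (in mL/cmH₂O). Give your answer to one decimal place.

Lung and chest wall are elastances in series: 1/Crs = 1/CL + 1/Ccw.
1/Crs = 1/103 + 1/58 = 0.02695.
Crs = 37.106 mL/cmH2O.

37.1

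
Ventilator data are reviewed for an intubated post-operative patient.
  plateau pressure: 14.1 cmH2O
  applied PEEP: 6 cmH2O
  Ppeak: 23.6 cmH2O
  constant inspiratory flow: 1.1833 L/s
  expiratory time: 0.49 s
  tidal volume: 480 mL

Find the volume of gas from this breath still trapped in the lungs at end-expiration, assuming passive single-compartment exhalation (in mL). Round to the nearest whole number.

R = (PIP − Pplat)/V̇ = (23.6 − 14.1) / 1.1833 = 9.5/1.1833 = 8.028 cmH2O·s/L.
C = Vt/(Pplat − PEEP) = 480.0 / (14.1 − 6) = 480.0/8.1 = 59.259 mL/cmH2O.
τ = R × C = 8.028 × 0.05926 L/cmH2O = 0.4757 s.
Fraction remaining = e^(−Te/τ) = e^(−0.49/0.4757) = 0.357.
Trapped volume = 480.0 × 0.357 = 171.36 mL.

171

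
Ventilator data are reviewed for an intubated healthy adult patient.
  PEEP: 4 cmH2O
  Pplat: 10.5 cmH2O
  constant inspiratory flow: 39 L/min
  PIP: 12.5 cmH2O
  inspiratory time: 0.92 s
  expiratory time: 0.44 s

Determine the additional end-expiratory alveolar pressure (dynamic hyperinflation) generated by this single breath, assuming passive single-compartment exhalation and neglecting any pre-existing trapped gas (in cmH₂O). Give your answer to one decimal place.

Flow: 39 L/min ÷ 60 = 0.65 L/s.
Vt = flow × Ti = 0.65 L/s × 0.92 s × 1000 mL/L = 598.0 mL.
R = (PIP − Pplat)/V̇ = (12.5 − 10.5) / 0.65 = 2.0/0.65 = 3.077 cmH2O·s/L.
C = Vt/(Pplat − PEEP) = 598.0 / (10.5 − 4) = 598.0/6.5 = 92.0 mL/cmH2O.
τ = R × C = 3.077 × 0.092 L/cmH2O = 0.2831 s.
Fraction remaining = e^(−Te/τ) = e^(−0.44/0.2831) = 0.2114; trapped volume = 598.0 × 0.2114 = 126.42 mL.
Additional alveolar pressure from trapping ≈ V_trapped / C = 126.42 / 92.0 = 1.374 cmH2O.

1.4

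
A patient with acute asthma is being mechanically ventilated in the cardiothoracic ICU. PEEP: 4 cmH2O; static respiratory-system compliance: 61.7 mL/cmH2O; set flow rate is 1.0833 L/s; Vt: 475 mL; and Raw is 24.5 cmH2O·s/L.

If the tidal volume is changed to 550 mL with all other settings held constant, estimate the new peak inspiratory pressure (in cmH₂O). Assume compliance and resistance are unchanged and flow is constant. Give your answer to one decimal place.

39.5

PIP = Vt/C + R·V̇ + PEEP (constant-flow equation of motion).
Only the elastic term changes: ΔPIP = ΔVt / C = (550 − 475) / 61.7 = 1.216 cmH2O.
Original PIP = 475/61.7 + 24.5×1.0833 + 4 = 38.239 cmH2O; new PIP = 38.239 + (1.216) = 39.455 cmH2O.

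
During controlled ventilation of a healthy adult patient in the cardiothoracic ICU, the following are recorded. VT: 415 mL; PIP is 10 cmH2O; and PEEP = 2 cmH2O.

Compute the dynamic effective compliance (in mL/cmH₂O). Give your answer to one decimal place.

51.9

Dynamic compliance = Vt / (PIP − PEEP) = 415 / (10 − 2) = 415 / 8.0 = 51.875 mL/cmH2O.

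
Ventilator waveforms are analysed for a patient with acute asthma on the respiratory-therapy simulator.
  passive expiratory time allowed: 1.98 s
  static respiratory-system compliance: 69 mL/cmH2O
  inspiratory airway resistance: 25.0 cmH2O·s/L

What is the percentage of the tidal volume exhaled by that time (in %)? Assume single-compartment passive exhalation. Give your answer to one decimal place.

τ = R × C = 25.0 × 69 mL/cmH2O = 25.0 × 0.069 L/cmH2O = 1.725 s.
Passive exhalation: V(t)/V₀ = e^(−t/τ) = e^(−1.98/1.725) = 0.3173.
Fraction exhaled = 1 − 0.3173 = 0.6827 → 68.27%.

68.3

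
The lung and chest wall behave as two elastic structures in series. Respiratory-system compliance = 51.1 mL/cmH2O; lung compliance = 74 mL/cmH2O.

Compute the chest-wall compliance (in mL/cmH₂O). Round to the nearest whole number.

165

1/Ccw = 1/Crs − 1/CL.
1/Ccw = 1/51.1 − 1/74 = 0.006056.
Ccw = 165.13 mL/cmH2O.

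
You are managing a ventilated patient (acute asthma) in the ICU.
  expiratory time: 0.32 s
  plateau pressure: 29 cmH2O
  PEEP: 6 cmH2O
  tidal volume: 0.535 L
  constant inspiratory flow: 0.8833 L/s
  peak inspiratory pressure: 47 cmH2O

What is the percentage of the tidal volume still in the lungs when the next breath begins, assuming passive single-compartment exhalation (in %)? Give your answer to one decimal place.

R = (PIP − Pplat)/V̇ = (47 − 29) / 0.8833 = 18.0/0.8833 = 20.378 cmH2O·s/L.
C = Vt/(Pplat − PEEP) = 535.0 / (29 − 6) = 535.0/23.0 = 23.261 mL/cmH2O.
τ = R × C = 20.378 × 0.02326 L/cmH2O = 0.474 s.
Fraction remaining at end-expiration = e^(−Te/τ) = e^(−0.32/0.474) = 0.5091 → 50.91%.

50.9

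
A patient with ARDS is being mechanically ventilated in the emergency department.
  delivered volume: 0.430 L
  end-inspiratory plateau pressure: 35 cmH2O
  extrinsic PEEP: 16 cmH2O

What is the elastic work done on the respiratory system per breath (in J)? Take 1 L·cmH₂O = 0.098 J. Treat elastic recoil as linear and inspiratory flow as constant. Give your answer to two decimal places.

0.40

Elastic work ≈ ½ × (Pplat − PEEP) × Vt = 0.5 × (35 − 16) × 0.430 L = 0.5 × 19.0 × 0.430 = 4.085 L·cmH2O.
× 0.098 J/(L·cmH2O) → 0.4003 J.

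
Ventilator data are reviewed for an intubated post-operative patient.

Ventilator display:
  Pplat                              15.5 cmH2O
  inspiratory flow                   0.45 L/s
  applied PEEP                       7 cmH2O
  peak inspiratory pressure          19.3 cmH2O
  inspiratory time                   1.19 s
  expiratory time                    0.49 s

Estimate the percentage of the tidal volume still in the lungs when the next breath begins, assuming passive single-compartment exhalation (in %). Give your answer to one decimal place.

Vt = flow × Ti = 0.45 L/s × 1.19 s × 1000 mL/L = 535.5 mL.
R = (PIP − Pplat)/V̇ = (19.3 − 15.5) / 0.45 = 3.8/0.45 = 8.444 cmH2O·s/L.
C = Vt/(Pplat − PEEP) = 535.5 / (15.5 − 7) = 535.5/8.5 = 63.0 mL/cmH2O.
τ = R × C = 8.444 × 0.063 L/cmH2O = 0.532 s.
Fraction remaining at end-expiration = e^(−Te/τ) = e^(−0.49/0.532) = 0.3981 → 39.81%.

39.8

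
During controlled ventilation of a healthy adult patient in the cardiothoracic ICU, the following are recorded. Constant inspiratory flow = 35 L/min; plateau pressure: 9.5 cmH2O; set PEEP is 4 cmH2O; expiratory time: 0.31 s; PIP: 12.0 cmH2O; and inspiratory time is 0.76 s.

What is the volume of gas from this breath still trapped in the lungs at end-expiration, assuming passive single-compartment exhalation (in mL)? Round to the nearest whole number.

181

Flow: 35 L/min ÷ 60 = 0.5833 L/s.
Vt = flow × Ti = 0.5833 L/s × 0.76 s × 1000 mL/L = 443.31 mL.
R = (PIP − Pplat)/V̇ = (12.0 − 9.5) / 0.5833 = 2.5/0.5833 = 4.286 cmH2O·s/L.
C = Vt/(Pplat − PEEP) = 443.31 / (9.5 − 4) = 443.31/5.5 = 80.602 mL/cmH2O.
τ = R × C = 4.286 × 0.0806 L/cmH2O = 0.3455 s.
Fraction remaining = e^(−Te/τ) = e^(−0.31/0.3455) = 0.4077.
Trapped volume = 443.31 × 0.4077 = 180.74 mL.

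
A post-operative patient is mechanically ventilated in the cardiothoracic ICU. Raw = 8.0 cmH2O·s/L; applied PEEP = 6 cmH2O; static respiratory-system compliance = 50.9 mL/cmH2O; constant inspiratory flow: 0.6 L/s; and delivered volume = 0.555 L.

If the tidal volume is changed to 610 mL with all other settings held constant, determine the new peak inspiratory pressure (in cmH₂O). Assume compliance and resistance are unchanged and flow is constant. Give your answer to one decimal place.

PIP = Vt/C + R·V̇ + PEEP (constant-flow equation of motion).
Only the elastic term changes: ΔPIP = ΔVt / C = (610 − 555) / 50.9 = 1.081 cmH2O.
Original PIP = 555/50.9 + 8.0×0.6 + 6 = 21.704 cmH2O; new PIP = 21.704 + (1.081) = 22.785 cmH2O.

22.8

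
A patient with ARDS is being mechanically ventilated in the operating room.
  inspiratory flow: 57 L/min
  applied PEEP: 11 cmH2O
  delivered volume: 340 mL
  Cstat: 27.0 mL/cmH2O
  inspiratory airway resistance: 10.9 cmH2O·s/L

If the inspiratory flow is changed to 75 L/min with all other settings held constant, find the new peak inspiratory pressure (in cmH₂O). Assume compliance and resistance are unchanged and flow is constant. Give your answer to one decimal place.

Flow: 57 L/min ÷ 60 = 0.95 L/s.
New flow: 75 L/min ÷ 60 = 1.25 L/s.
PIP = Vt/C + R·V̇ + PEEP (constant-flow equation of motion).
Only the resistive term changes: ΔPIP = R × ΔV̇ = 10.9 × (1.25 − 0.95) = 10.9 × 0.3 = 3.27 cmH2O.
Original PIP = 340/27.0 + 10.9×0.95 + 11 = 33.948 cmH2O; new PIP = 33.948 + (3.27) = 37.218 cmH2O.

37.2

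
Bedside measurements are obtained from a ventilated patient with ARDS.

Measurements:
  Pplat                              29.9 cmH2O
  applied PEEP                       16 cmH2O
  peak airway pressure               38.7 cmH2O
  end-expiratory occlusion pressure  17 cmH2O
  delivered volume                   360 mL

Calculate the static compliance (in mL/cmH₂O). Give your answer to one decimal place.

27.9

End-expiratory occlusion gives total PEEP = 17 cmH2O (intrinsic PEEP = 17 − 16 = 1). Use total PEEP for the elastic gradient.
Cstat = Vt / (Pplat − PEEPtotal) = 360 / (29.9 − 17) = 360 / 12.9 = 27.907 mL/cmH2O.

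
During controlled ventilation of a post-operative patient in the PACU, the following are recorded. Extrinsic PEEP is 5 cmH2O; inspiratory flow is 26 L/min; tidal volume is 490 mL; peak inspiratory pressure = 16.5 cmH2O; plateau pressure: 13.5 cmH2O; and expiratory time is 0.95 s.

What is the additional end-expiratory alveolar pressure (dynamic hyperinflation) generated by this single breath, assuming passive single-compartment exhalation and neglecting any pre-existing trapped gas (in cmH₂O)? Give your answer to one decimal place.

0.8

Flow: 26 L/min ÷ 60 = 0.4333 L/s.
R = (PIP − Pplat)/V̇ = (16.5 − 13.5) / 0.4333 = 3.0/0.4333 = 6.924 cmH2O·s/L.
C = Vt/(Pplat − PEEP) = 490.0 / (13.5 − 5) = 490.0/8.5 = 57.647 mL/cmH2O.
τ = R × C = 6.924 × 0.05765 L/cmH2O = 0.3992 s.
Fraction remaining = e^(−Te/τ) = e^(−0.95/0.3992) = 0.09257; trapped volume = 490.0 × 0.09257 = 45.359 mL.
Additional alveolar pressure from trapping ≈ V_trapped / C = 45.359 / 57.647 = 0.7868 cmH2O.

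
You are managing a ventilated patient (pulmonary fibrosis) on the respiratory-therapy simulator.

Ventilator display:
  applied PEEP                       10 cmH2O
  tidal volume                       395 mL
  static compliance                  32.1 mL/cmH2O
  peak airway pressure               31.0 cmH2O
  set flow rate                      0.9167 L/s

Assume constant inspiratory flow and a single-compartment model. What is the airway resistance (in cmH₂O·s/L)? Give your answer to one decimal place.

Equation of motion (constant flow): PIP = Vt/C + R·V̇ + PEEP.
R·V̇ = PIP − Vt/C − PEEP = 31.0 − 395/32.1 − 10 = 31.0 − 12.305 − 10 = 8.695 cmH2O.
R = 8.695 / 0.9167 = 9.485 cmH2O·s/L.

9.5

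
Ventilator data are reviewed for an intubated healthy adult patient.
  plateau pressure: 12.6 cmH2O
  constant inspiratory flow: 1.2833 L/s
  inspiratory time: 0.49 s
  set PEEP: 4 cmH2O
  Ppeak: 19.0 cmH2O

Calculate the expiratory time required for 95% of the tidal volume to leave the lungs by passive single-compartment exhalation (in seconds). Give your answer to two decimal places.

Vt = flow × Ti = 1.2833 L/s × 0.49 s × 1000 mL/L = 628.82 mL.
R = (PIP − Pplat)/V̇ = (19.0 − 12.6) / 1.2833 = 6.4/1.2833 = 4.987 cmH2O·s/L.
C = Vt/(Pplat − PEEP) = 628.82 / (12.6 − 4) = 628.82/8.6 = 73.119 mL/cmH2O.
τ = R × C = 4.987 × 0.07312 L/cmH2O = 0.3646 s.
t = −τ·ln(1 − 0.95) = −0.3646·ln(0.05) = 1.092 s.

1.09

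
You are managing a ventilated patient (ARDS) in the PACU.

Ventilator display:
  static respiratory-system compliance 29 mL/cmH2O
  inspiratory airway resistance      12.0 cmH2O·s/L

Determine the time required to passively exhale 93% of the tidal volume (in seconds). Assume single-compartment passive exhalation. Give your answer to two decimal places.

τ = R × C = 12.0 × 29 mL/cmH2O = 12.0 × 0.029 L/cmH2O = 0.348 s.
Exhaled fraction f = 1 − e^(−t/τ) → t = −τ·ln(1 − f) = −0.348·ln(0.07) = 0.9254 s.

0.93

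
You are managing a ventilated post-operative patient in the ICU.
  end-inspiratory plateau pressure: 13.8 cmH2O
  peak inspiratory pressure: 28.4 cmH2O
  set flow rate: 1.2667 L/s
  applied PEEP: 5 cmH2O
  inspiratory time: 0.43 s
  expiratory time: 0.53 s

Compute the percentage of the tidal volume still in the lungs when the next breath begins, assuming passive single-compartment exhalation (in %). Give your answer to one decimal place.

47.6

Vt = flow × Ti = 1.2667 L/s × 0.43 s × 1000 mL/L = 544.68 mL.
R = (PIP − Pplat)/V̇ = (28.4 − 13.8) / 1.2667 = 14.6/1.2667 = 11.526 cmH2O·s/L.
C = Vt/(Pplat − PEEP) = 544.68 / (13.8 − 5) = 544.68/8.8 = 61.895 mL/cmH2O.
τ = R × C = 11.526 × 0.0619 L/cmH2O = 0.7135 s.
Fraction remaining at end-expiration = e^(−Te/τ) = e^(−0.53/0.7135) = 0.4758 → 47.58%.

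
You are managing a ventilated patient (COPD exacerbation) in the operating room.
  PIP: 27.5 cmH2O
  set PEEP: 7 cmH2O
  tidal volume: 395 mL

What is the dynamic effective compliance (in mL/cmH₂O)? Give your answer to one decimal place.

19.3

Dynamic compliance = Vt / (PIP − PEEP) = 395 / (27.5 − 7) = 395 / 20.5 = 19.268 mL/cmH2O.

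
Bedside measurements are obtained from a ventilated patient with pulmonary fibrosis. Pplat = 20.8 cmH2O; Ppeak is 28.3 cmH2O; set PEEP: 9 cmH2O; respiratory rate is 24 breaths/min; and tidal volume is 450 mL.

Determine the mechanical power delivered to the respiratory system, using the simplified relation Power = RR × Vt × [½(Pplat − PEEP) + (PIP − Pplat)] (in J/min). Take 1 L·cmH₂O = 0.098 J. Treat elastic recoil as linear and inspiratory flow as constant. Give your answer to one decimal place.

14.2

Per-breath work = Vt × [½(Pplat−PEEP) + (PIP−Pplat)] = 0.450 × [0.5×11.8 + 7.5] = 0.450 × 13.4 = 6.03 L·cmH2O.
Power = 24 × 6.03 = 144.72 L·cmH2O/min.
× 0.098 J/(L·cmH2O) → 14.183 J/min.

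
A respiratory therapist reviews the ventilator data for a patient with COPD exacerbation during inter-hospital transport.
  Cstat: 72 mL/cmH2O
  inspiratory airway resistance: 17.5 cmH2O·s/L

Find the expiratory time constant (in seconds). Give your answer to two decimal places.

τ = R × C = 17.5 × 72 mL/cmH2O = 17.5 × 0.072 L/cmH2O = 1.26 s.

1.26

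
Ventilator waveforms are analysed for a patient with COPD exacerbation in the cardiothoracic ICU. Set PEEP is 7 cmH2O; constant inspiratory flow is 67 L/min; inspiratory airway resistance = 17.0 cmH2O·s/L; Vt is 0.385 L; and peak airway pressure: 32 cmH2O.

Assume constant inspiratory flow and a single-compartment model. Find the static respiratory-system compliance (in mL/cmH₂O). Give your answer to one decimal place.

64.0

Flow: 67 L/min ÷ 60 = 1.1167 L/s.
Equation of motion (constant flow): PIP = Vt/C + R·V̇ + PEEP.
Vt/C = PIP − R·V̇ − PEEP = 32 − 17.0×1.1167 − 7 = 32 − 18.984 − 7 = 6.016 cmH2O.
C = Vt / 6.016 = 385 / 6.016 = 63.996 mL/cmH2O.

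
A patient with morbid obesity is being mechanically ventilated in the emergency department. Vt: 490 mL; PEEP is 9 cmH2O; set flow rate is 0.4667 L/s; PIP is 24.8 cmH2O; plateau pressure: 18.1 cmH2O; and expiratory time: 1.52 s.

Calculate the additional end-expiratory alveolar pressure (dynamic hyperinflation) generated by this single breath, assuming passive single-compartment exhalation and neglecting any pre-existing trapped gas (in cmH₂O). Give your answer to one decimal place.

1.3

R = (PIP − Pplat)/V̇ = (24.8 − 18.1) / 0.4667 = 6.7/0.4667 = 14.356 cmH2O·s/L.
C = Vt/(Pplat − PEEP) = 490.0 / (18.1 − 9) = 490.0/9.1 = 53.846 mL/cmH2O.
τ = R × C = 14.356 × 0.05385 L/cmH2O = 0.7731 s.
Fraction remaining = e^(−Te/τ) = e^(−1.52/0.7731) = 0.14; trapped volume = 490.0 × 0.14 = 68.6 mL.
Additional alveolar pressure from trapping ≈ V_trapped / C = 68.6 / 53.846 = 1.274 cmH2O.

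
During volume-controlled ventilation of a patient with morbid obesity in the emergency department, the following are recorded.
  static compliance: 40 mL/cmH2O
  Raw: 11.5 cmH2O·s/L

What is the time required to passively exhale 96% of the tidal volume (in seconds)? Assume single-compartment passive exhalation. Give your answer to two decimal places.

1.48

τ = R × C = 11.5 × 40 mL/cmH2O = 11.5 × 0.040 L/cmH2O = 0.46 s.
Exhaled fraction f = 1 − e^(−t/τ) → t = −τ·ln(1 − f) = −0.46·ln(0.04) = 1.481 s.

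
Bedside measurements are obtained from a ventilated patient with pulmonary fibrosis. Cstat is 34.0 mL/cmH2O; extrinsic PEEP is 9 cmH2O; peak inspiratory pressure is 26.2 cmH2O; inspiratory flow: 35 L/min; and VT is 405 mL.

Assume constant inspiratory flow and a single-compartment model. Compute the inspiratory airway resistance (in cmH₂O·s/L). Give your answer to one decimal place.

Flow: 35 L/min ÷ 60 = 0.5833 L/s.
Equation of motion (constant flow): PIP = Vt/C + R·V̇ + PEEP.
R·V̇ = PIP − Vt/C − PEEP = 26.2 − 405/34.0 − 9 = 26.2 − 11.912 − 9 = 5.288 cmH2O.
R = 5.288 / 0.5833 = 9.066 cmH2O·s/L.

9.1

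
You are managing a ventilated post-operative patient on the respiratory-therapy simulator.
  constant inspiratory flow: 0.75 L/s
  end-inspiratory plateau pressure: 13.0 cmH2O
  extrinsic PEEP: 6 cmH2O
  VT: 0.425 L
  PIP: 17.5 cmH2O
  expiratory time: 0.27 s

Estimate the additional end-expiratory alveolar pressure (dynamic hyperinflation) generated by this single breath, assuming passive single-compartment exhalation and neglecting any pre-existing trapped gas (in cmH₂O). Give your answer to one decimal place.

R = (PIP − Pplat)/V̇ = (17.5 − 13.0) / 0.75 = 4.5/0.75 = 6.0 cmH2O·s/L.
C = Vt/(Pplat − PEEP) = 425.0 / (13.0 − 6) = 425.0/7.0 = 60.714 mL/cmH2O.
τ = R × C = 6.0 × 0.06071 L/cmH2O = 0.3643 s.
Fraction remaining = e^(−Te/τ) = e^(−0.27/0.3643) = 0.4766; trapped volume = 425.0 × 0.4766 = 202.56 mL.
Additional alveolar pressure from trapping ≈ V_trapped / C = 202.56 / 60.714 = 3.336 cmH2O.

3.3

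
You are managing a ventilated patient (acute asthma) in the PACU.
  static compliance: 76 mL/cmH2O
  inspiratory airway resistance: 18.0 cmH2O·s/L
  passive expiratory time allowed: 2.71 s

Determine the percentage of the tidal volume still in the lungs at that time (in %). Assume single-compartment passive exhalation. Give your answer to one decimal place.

13.8

τ = R × C = 18.0 × 76 mL/cmH2O = 18.0 × 0.076 L/cmH2O = 1.368 s.
Passive exhalation: V(t)/V₀ = e^(−t/τ) = e^(−2.71/1.368) = 0.1379.
Fraction remaining = 0.1379 → 13.79%.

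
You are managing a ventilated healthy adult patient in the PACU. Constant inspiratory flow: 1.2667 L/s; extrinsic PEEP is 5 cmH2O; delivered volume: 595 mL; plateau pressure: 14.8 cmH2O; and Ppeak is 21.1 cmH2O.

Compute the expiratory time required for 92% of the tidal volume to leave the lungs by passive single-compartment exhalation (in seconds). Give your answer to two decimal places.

0.76

R = (PIP − Pplat)/V̇ = (21.1 − 14.8) / 1.2667 = 6.3/1.2667 = 4.974 cmH2O·s/L.
C = Vt/(Pplat − PEEP) = 595.0 / (14.8 − 5) = 595.0/9.8 = 60.714 mL/cmH2O.
τ = R × C = 4.974 × 0.06071 L/cmH2O = 0.302 s.
t = −τ·ln(1 − 0.92) = −0.302·ln(0.08) = 0.7628 s.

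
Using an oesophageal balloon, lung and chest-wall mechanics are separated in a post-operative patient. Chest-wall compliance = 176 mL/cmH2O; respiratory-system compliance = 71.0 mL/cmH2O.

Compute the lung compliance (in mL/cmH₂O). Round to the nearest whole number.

1/CL = 1/Crs − 1/Ccw.
1/CL = 1/71.0 − 1/176 = 0.008403.
CL = 119.01 mL/cmH2O.

119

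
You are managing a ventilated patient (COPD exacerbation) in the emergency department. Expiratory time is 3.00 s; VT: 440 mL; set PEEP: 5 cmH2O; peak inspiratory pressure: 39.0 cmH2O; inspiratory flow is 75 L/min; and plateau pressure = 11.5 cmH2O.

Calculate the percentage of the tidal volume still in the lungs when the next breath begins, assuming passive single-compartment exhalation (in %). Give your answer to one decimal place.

Flow: 75 L/min ÷ 60 = 1.25 L/s.
R = (PIP − Pplat)/V̇ = (39.0 − 11.5) / 1.25 = 27.5/1.25 = 22.0 cmH2O·s/L.
C = Vt/(Pplat − PEEP) = 440.0 / (11.5 − 5) = 440.0/6.5 = 67.692 mL/cmH2O.
τ = R × C = 22.0 × 0.06769 L/cmH2O = 1.489 s.
Fraction remaining at end-expiration = e^(−Te/τ) = e^(−3.00/1.489) = 0.1334 → 13.34%.

13.3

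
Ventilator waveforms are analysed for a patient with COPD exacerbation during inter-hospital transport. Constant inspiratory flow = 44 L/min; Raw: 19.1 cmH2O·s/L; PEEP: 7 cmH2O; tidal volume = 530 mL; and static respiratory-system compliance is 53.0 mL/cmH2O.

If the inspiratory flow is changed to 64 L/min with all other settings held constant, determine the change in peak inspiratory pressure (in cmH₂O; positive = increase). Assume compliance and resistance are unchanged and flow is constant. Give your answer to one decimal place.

6.4

Flow: 44 L/min ÷ 60 = 0.7333 L/s.
New flow: 64 L/min ÷ 60 = 1.0667 L/s.
PIP = Vt/C + R·V̇ + PEEP (constant-flow equation of motion).
Only the resistive term changes: ΔPIP = R × ΔV̇ = 19.1 × (1.0667 − 0.7333) = 19.1 × 0.3334 = 6.368 cmH2O.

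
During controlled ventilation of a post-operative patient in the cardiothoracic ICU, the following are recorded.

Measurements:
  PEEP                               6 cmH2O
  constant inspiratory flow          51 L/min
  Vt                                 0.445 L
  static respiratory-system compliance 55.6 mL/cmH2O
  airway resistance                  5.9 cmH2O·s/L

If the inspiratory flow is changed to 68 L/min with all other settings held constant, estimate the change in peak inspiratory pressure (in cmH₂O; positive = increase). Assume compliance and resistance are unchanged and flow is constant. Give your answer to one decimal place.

1.7

Flow: 51 L/min ÷ 60 = 0.85 L/s.
New flow: 68 L/min ÷ 60 = 1.1333 L/s.
PIP = Vt/C + R·V̇ + PEEP (constant-flow equation of motion).
Only the resistive term changes: ΔPIP = R × ΔV̇ = 5.9 × (1.1333 − 0.85) = 5.9 × 0.2833 = 1.671 cmH2O.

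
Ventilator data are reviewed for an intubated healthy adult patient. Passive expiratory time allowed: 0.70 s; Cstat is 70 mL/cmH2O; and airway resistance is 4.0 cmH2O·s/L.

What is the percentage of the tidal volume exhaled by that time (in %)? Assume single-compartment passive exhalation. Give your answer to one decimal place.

91.8

τ = R × C = 4.0 × 70 mL/cmH2O = 4.0 × 0.070 L/cmH2O = 0.28 s.
Passive exhalation: V(t)/V₀ = e^(−t/τ) = e^(−0.70/0.28) = 0.08208.
Fraction exhaled = 1 − 0.08208 = 0.9179 → 91.79%.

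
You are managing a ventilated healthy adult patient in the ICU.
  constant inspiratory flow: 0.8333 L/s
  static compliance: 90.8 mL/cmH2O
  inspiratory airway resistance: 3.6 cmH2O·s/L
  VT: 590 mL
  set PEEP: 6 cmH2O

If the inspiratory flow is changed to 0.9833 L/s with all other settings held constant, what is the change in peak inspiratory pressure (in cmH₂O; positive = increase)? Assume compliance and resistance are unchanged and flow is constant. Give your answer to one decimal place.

PIP = Vt/C + R·V̇ + PEEP (constant-flow equation of motion).
Only the resistive term changes: ΔPIP = R × ΔV̇ = 3.6 × (0.9833 − 0.8333) = 3.6 × 0.15 = 0.54 cmH2O.

0.5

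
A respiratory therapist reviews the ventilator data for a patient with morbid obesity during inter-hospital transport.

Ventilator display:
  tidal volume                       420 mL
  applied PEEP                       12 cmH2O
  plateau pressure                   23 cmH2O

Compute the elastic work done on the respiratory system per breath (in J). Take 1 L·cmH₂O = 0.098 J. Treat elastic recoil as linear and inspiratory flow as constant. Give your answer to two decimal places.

0.23

Elastic work ≈ ½ × (Pplat − PEEP) × Vt = 0.5 × (23 − 12) × 0.420 L = 0.5 × 11.0 × 0.420 = 2.31 L·cmH2O.
× 0.098 J/(L·cmH2O) → 0.2264 J.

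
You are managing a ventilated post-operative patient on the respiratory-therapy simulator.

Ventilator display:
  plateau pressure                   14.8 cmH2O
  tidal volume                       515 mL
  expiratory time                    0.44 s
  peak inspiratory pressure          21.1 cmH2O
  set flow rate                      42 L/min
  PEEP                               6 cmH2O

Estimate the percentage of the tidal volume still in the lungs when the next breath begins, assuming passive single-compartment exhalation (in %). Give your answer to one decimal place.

43.4

Flow: 42 L/min ÷ 60 = 0.7 L/s.
R = (PIP − Pplat)/V̇ = (21.1 − 14.8) / 0.7 = 6.3/0.7 = 9.0 cmH2O·s/L.
C = Vt/(Pplat − PEEP) = 515.0 / (14.8 − 6) = 515.0/8.8 = 58.523 mL/cmH2O.
τ = R × C = 9.0 × 0.05852 L/cmH2O = 0.5267 s.
Fraction remaining at end-expiration = e^(−Te/τ) = e^(−0.44/0.5267) = 0.4337 → 43.37%.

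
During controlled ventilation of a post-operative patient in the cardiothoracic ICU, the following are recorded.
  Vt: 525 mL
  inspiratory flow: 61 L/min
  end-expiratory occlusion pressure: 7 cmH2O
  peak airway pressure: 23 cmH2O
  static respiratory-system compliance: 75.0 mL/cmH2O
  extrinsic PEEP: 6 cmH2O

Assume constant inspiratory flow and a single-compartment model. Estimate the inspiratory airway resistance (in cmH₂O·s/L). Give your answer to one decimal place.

8.9

Flow: 61 L/min ÷ 60 = 1.0167 L/s.
Total PEEP = 7 cmH2O (set 6 + intrinsic 1); this is the baseline alveolar pressure.
Equation of motion (constant flow): PIP = Vt/C + R·V̇ + PEEP.
R·V̇ = PIP − Vt/C − PEEP = 23 − 525/75.0 − 7 = 23 − 7.0 − 7 = 9.0 cmH2O.
R = 9.0 / 1.0167 = 8.852 cmH2O·s/L.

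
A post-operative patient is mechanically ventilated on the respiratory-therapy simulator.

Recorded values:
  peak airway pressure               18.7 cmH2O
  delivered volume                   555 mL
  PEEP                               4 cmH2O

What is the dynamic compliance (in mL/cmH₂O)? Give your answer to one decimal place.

Dynamic compliance = Vt / (PIP − PEEP) = 555 / (18.7 − 4) = 555 / 14.7 = 37.755 mL/cmH2O.

37.8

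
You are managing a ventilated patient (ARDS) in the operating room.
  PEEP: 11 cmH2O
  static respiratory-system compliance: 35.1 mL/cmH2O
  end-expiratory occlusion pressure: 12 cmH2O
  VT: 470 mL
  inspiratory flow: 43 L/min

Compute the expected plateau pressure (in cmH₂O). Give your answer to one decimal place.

25.4

End-expiratory occlusion gives total PEEP = 12 cmH2O (intrinsic PEEP = 12 − 11 = 1). Use total PEEP for the elastic gradient.
Pplat = PEEPtotal + Vt / Cstat = 12 + 470 / 35.1 = 12 + 13.39 = 25.39 cmH2O.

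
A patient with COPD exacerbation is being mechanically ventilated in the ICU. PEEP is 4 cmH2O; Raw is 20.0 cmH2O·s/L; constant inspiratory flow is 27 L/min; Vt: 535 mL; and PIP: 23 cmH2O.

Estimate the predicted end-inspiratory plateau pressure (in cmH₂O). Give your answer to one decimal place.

Flow: 27 L/min ÷ 60 = 0.45 L/s.
Pplat = PIP − Raw × flow = 23 − 20.0 × 0.45 = 23 − 9.0 = 14.0 cmH2O.

14.0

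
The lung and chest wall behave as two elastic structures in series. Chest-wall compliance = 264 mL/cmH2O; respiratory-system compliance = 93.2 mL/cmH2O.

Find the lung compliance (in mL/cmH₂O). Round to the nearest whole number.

1/CL = 1/Crs − 1/Ccw.
1/CL = 1/93.2 − 1/264 = 0.006942.
CL = 144.05 mL/cmH2O.

144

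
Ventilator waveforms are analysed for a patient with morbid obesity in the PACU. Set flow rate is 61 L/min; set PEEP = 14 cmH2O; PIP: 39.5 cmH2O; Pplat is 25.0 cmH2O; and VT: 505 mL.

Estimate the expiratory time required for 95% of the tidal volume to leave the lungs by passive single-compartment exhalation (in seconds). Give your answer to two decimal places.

1.96

Flow: 61 L/min ÷ 60 = 1.0167 L/s.
R = (PIP − Pplat)/V̇ = (39.5 − 25.0) / 1.0167 = 14.5/1.0167 = 14.262 cmH2O·s/L.
C = Vt/(Pplat − PEEP) = 505.0 / (25.0 − 14) = 505.0/11.0 = 45.909 mL/cmH2O.
τ = R × C = 14.262 × 0.04591 L/cmH2O = 0.6548 s.
t = −τ·ln(1 − 0.95) = −0.6548·ln(0.05) = 1.962 s.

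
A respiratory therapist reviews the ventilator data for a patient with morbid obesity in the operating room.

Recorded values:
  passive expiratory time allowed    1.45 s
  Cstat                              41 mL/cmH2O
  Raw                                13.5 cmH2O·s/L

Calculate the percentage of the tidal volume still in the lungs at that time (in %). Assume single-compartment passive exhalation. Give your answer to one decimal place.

7.3

τ = R × C = 13.5 × 41 mL/cmH2O = 13.5 × 0.041 L/cmH2O = 0.5535 s.
Passive exhalation: V(t)/V₀ = e^(−t/τ) = e^(−1.45/0.5535) = 0.07283.
Fraction remaining = 0.07283 → 7.283%.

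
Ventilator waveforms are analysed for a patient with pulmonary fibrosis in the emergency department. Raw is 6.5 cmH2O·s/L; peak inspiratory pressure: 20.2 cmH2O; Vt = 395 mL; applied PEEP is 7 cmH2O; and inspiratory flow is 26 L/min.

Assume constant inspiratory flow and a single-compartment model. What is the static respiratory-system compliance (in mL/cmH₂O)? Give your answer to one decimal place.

38.0

Flow: 26 L/min ÷ 60 = 0.4333 L/s.
Equation of motion (constant flow): PIP = Vt/C + R·V̇ + PEEP.
Vt/C = PIP − R·V̇ − PEEP = 20.2 − 6.5×0.4333 − 7 = 20.2 − 2.816 − 7 = 10.384 cmH2O.
C = Vt / 10.384 = 395 / 10.384 = 38.039 mL/cmH2O.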